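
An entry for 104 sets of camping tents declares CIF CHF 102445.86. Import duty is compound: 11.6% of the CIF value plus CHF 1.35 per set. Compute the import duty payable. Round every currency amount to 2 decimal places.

Ad valorem component: 102445.86 × 11.6% = 11883.72
Specific component: 104 × 1.35 = 140.40
Import duty = 11883.72 + 140.40 = 12024.12

Import duty: CHF 12024.12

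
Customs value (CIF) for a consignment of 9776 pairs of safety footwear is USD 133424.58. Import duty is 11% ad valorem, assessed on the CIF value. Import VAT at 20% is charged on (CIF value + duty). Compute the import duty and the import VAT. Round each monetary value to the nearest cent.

Import duty = 133424.58 × 11% = 14676.70
VAT base = CIF + duty = 133424.58 + 14676.70 = 148101.28
Import VAT = 148101.28 × 20% = 29620.26

Import duty: USD 14676.70; import VAT: USD 29620.26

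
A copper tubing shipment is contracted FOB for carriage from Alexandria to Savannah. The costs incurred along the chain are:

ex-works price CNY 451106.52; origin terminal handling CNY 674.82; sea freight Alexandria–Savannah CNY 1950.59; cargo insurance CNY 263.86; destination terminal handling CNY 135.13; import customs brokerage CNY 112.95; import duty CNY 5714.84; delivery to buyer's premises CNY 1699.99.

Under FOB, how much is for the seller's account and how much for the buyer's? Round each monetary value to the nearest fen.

FOB: the seller bears costs until goods are on board at the origin port; the buyer bears freight, insurance and all costs thereafter.
Seller's account: goods 451106.52 + origin terminal 674.82 = 451781.34
Buyer's account: freight 1950.59 + insurance 263.86 + destination terminal 135.13 + brokerage 112.95 + duty 5714.84 + delivery 1699.99 = 9877.36

Seller: CNY 451781.34; buyer: CNY 9877.36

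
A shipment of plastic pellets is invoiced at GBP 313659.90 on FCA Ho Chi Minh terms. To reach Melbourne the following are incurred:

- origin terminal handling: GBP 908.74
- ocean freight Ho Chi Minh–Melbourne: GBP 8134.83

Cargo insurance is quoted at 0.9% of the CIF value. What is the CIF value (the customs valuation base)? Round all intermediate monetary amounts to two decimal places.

CIF value: GBP 325634.18

Let C be the CIF value. C = FCA price + pre-shipment costs + freight + 0.9% × C
C − 0.9% × C = 313659.90 + 908.74 + 8134.83
0.991 × C = 322703.47
C = 322703.47 / 0.991 = 325634.18
Insurance premium = 0.9% × 325634.18 = 2930.71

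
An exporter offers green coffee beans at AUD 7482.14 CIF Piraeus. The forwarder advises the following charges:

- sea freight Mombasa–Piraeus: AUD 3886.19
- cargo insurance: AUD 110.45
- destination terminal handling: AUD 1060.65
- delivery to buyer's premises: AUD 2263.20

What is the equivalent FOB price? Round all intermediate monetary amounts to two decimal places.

Not relevant to the conversion: destination terminal, delivery — on the buyer under both terms; not part of either seller's price.
From CIF to FOB, the seller no longer bears: freight, insurance.
FOB price = 7482.14 − 3886.19 − 110.45 = 3485.50

FOB price: AUD 3485.50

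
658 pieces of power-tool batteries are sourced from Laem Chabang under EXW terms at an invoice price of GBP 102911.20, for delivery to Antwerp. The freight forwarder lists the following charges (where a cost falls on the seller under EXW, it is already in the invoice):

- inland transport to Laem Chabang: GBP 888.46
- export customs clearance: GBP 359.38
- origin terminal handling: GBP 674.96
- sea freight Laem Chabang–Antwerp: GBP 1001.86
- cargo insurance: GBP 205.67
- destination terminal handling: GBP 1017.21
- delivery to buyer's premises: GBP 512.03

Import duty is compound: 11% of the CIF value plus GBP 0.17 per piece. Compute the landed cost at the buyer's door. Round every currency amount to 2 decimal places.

Total landed cost: GBP 119347.20

EXW: the seller makes goods available at their premises; the buyer bears all onward costs.
CIF value = EXW price + inland to port + export clearance + origin terminal + freight + insurance = 102911.20 + 888.46 + 359.38 + 674.96 + 1001.86 + 205.67 = 106041.53
Ad valorem component: 106041.53 × 11% = 11664.57
Specific component: 658 × 0.17 = 111.86
Import duty = 11664.57 + 111.86 = 11776.43
Buyer bears: inland to port 888.46 + export clearance 359.38 + origin terminal 674.96 + freight 1001.86 + insurance 205.67 + destination terminal 1017.21 + delivery 512.03 + duty 11776.43 = 16436.00
Landed cost = invoice 102911.20 + 16436.00 = 119347.20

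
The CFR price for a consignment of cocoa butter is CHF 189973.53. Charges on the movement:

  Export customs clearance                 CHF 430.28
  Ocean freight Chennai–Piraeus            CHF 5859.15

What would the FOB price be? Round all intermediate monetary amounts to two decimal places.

Not relevant to the conversion: export clearance — on the seller under both CFR and FOB; already in the CFR price and stays in the FOB price.
From CFR to FOB, the seller no longer bears: freight.
FOB price = 189973.53 − 5859.15 = 184114.38

FOB price: CHF 184114.38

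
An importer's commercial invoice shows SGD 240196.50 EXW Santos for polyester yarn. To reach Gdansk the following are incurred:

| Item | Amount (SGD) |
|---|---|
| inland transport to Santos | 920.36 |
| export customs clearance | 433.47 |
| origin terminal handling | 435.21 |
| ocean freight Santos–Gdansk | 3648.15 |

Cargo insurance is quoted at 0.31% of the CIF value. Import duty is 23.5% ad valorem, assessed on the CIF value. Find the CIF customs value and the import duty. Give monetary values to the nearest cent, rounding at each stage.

Let C be the CIF value. C = EXW price + pre-shipment costs + freight + 0.31% × C
C − 0.31% × C = 240196.50 + 920.36 + 433.47 + 435.21 + 3648.15
0.9969 × C = 245633.69
C = 245633.69 / 0.9969 = 246397.52
Insurance premium = 0.31% × 246397.52 = 763.83
Import duty = 246397.52 × 23.5% = 57903.42

CIF value: SGD 246397.52; import duty: SGD 57903.42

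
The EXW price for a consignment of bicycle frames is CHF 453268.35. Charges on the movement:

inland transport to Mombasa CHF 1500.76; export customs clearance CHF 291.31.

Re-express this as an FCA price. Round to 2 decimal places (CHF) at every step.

FCA price: CHF 455060.42

From EXW to FCA, the seller additionally bears: inland to port, export clearance.
FCA price = 453268.35 + 1500.76 + 291.31 = 455060.42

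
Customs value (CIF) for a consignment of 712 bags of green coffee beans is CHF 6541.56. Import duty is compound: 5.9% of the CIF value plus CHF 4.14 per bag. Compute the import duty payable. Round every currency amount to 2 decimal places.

Ad valorem component: 6541.56 × 5.9% = 385.95
Specific component: 712 × 4.14 = 2947.68
Import duty = 385.95 + 2947.68 = 3333.63

Import duty: CHF 3333.63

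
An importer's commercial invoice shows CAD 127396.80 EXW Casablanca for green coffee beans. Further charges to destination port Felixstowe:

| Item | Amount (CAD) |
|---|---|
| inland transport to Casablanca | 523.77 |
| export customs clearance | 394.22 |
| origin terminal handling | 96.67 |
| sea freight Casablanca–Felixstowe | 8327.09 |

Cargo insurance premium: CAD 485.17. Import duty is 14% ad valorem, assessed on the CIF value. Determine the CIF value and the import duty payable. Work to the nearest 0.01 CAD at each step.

CIF = EXW price + pre-shipment costs + freight + insurance
CIF = 127396.80 + 523.77 + 394.22 + 96.67 + 8327.09 + 485.17 = 137223.72
Import duty = 137223.72 × 14% = 19211.32

CIF value: CAD 137223.72; import duty: CAD 19211.32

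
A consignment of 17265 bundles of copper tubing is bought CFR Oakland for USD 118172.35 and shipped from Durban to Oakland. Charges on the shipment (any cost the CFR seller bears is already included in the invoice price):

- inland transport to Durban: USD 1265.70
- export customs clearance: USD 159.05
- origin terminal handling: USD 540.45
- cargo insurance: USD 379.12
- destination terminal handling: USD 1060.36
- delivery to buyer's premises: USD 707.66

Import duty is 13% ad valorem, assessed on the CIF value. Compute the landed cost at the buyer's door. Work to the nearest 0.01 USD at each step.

CFR: the seller pays costs through ocean freight to the destination port, but not insurance.
Already in the invoice (seller's account under CFR): inland to port, export clearance, origin terminal — exclude.
CIF value = CFR price + insurance = 118172.35 + 379.12 = 118551.47
Import duty = 118551.47 × 13% = 15411.69
Buyer bears: insurance 379.12 + destination terminal 1060.36 + delivery 707.66 + duty 15411.69 = 17558.83
Landed cost = invoice 118172.35 + 17558.83 = 135731.18

Total landed cost: USD 135731.18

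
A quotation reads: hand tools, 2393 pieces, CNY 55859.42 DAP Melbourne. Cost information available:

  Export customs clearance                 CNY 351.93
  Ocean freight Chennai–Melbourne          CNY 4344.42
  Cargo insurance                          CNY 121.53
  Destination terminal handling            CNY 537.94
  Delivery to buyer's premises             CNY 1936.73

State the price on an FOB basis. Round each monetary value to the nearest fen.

Not relevant to the conversion: export clearance — on the seller under both DAP and FOB; already in the DAP price and stays in the FOB price.
From DAP to FOB, the seller no longer bears: freight, insurance, destination terminal, delivery.
FOB price = 55859.42 − 4344.42 − 121.53 − 537.94 − 1936.73 = 48918.80

FOB price: CNY 48918.80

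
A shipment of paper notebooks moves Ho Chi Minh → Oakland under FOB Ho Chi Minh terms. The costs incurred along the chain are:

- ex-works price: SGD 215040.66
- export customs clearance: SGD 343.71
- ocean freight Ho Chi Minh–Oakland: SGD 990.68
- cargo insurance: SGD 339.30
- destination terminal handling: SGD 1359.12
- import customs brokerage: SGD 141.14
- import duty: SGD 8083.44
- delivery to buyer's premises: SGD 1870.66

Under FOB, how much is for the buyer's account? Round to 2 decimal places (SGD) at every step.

Buyer's account: SGD 12784.34

FOB: the seller bears costs until goods are on board at the origin port; the buyer bears freight, insurance and all costs thereafter.
Seller's account: goods 215040.66 + export clearance 343.71 = 215384.37
Buyer's account: freight 990.68 + insurance 339.30 + destination terminal 1359.12 + brokerage 141.14 + duty 8083.44 + delivery 1870.66 = 12784.34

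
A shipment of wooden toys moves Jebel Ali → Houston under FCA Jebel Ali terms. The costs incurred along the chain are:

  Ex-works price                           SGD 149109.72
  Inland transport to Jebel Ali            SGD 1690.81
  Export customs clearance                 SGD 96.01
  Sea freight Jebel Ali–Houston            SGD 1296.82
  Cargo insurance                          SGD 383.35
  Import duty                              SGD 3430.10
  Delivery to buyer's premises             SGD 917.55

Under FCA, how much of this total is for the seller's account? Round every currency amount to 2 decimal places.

Seller's account: SGD 150896.54

FCA: the seller delivers export-cleared goods to the carrier; the buyer bears costs from that point.
Seller's account: goods 149109.72 + inland to port 1690.81 + export clearance 96.01 = 150896.54
Buyer's account: freight 1296.82 + insurance 383.35 + duty 3430.10 + delivery 917.55 = 6027.82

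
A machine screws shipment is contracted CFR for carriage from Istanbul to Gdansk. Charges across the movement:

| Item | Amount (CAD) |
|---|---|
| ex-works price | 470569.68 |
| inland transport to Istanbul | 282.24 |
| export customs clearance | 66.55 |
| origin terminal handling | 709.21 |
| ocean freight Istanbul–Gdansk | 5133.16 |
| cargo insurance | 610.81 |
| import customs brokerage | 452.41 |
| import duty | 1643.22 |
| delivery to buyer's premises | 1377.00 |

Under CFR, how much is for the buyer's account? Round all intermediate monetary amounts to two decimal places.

CFR: the seller pays costs through ocean freight to the destination port, but not insurance.
Seller's account: goods 470569.68 + inland to port 282.24 + export clearance 66.55 + origin terminal 709.21 + freight 5133.16 = 476760.84
Buyer's account: insurance 610.81 + brokerage 452.41 + duty 1643.22 + delivery 1377.00 = 4083.44

Buyer's account: CAD 4083.44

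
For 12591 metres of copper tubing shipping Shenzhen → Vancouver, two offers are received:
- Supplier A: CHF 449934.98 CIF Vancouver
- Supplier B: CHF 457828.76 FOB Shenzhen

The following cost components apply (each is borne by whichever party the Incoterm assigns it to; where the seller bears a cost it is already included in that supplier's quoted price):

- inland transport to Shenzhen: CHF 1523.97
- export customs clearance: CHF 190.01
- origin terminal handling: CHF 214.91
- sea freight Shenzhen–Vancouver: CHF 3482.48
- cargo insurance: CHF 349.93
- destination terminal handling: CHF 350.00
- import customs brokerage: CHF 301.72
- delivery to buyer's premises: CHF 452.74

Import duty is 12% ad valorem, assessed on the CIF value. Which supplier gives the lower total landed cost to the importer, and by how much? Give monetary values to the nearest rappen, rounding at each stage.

Supplier A is cheaper by CHF 13133.33

Supplier A (CIF):
The CIF price already equals the CIF value: 449934.98
Import duty = 449934.98 × 12% = 53992.20
Buyer bears (A): 350.00 + 301.72 + 452.74 = 1104.46
Landed cost (A) = invoice 449934.98 + 1104.46 + duty 53992.20 = 505031.64
Supplier B (FOB):
CIF value = FOB price + freight + insurance = 457828.76 + 3482.48 + 349.93 = 461661.17
Import duty = 461661.17 × 12% = 55399.34
Buyer bears (B): 3482.48 + 349.93 + 350.00 + 301.72 + 452.74 = 4936.87
Landed cost (B) = invoice 457828.76 + 4936.87 + duty 55399.34 = 518164.97
Difference = |505031.64 − 518164.97| = 13133.33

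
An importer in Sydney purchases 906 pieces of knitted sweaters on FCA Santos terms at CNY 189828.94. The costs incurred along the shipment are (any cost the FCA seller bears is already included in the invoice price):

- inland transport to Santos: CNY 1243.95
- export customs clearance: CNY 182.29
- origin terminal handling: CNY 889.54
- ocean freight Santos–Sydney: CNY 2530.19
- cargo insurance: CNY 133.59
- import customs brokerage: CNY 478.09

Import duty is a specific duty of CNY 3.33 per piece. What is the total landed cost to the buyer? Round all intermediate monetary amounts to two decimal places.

Total landed cost: CNY 196877.33

FCA: the seller delivers export-cleared goods to the carrier; the buyer bears costs from that point.
Already in the invoice (seller's account under FCA): inland to port, export clearance — exclude.
CIF value = FCA price + origin terminal + freight + insurance = 189828.94 + 889.54 + 2530.19 + 133.59 = 193382.26
Import duty = 906 × 3.33 = 3016.98
Buyer bears: origin terminal 889.54 + freight 2530.19 + insurance 133.59 + brokerage 478.09 + duty 3016.98 = 7048.39
Landed cost = invoice 189828.94 + 7048.39 = 196877.33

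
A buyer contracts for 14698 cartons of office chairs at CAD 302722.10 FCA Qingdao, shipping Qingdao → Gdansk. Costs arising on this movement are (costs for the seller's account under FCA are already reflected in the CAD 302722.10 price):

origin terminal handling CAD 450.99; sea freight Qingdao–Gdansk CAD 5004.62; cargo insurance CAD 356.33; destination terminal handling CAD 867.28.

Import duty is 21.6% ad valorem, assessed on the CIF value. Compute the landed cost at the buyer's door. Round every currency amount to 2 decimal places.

Total landed cost: CAD 376044.67

FCA: the seller delivers export-cleared goods to the carrier; the buyer bears costs from that point.
CIF value = FCA price + origin terminal + freight + insurance = 302722.10 + 450.99 + 5004.62 + 356.33 = 308534.04
Import duty = 308534.04 × 21.6% = 66643.35
Buyer bears: origin terminal 450.99 + freight 5004.62 + insurance 356.33 + destination terminal 867.28 + duty 66643.35 = 73322.57
Landed cost = invoice 302722.10 + 73322.57 = 376044.67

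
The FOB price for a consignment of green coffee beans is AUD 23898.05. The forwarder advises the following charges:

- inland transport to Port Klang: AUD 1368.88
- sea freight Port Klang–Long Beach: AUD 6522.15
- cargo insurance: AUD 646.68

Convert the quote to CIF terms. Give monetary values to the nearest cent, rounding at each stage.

CIF price: AUD 31066.88

Not relevant to the conversion: inland to port — on the seller under both FOB and CIF; already in the FOB price and stays in the CIF price.
From FOB to CIF, the seller additionally bears: freight, insurance.
CIF price = 23898.05 + 6522.15 + 646.68 = 31066.88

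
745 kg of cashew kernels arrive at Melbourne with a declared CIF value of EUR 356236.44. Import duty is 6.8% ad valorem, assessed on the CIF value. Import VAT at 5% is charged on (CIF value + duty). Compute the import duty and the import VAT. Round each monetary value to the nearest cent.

Import duty = 356236.44 × 6.8% = 24224.08
VAT base = CIF + duty = 356236.44 + 24224.08 = 380460.52
Import VAT = 380460.52 × 5% = 19023.03

Import duty: EUR 24224.08; import VAT: EUR 19023.03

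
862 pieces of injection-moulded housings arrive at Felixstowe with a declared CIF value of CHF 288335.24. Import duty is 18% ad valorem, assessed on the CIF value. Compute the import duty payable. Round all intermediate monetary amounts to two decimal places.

Import duty: CHF 51900.34

Import duty = 288335.24 × 18% = 51900.34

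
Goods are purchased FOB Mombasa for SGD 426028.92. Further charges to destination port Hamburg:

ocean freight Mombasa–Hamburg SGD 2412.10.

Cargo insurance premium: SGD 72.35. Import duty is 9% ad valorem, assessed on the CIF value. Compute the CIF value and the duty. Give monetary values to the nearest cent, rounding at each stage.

CIF = FOB price + freight + insurance
CIF = 426028.92 + 2412.10 + 72.35 = 428513.37
Import duty = 428513.37 × 9% = 38566.20

CIF value: SGD 428513.37; import duty: SGD 38566.20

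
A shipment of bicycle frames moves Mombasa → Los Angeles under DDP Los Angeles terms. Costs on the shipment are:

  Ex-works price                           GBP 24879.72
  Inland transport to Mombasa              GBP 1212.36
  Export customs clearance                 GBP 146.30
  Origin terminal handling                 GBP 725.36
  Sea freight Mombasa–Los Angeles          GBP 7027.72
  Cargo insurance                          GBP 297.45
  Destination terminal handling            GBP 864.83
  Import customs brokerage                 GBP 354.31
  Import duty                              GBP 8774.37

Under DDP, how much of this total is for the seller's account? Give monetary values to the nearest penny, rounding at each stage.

Seller's account: GBP 44282.42

DDP: the seller bears all costs including import duty.
Seller's account: goods 24879.72 + inland to port 1212.36 + export clearance 146.30 + origin terminal 725.36 + freight 7027.72 + insurance 297.45 + destination terminal 864.83 + brokerage 354.31 + duty 8774.37 = 44282.42
Buyer's account: 0.00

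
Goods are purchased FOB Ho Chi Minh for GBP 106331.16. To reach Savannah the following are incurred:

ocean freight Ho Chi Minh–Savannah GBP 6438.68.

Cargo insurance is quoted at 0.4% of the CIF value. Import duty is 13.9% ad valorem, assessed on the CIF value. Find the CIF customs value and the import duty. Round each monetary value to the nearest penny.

Let C be the CIF value. C = FOB price + freight + 0.4% × C
C − 0.4% × C = 106331.16 + 6438.68
0.996 × C = 112769.84
C = 112769.84 / 0.996 = 113222.73
Insurance premium = 0.4% × 113222.73 = 452.89
Import duty = 113222.73 × 13.9% = 15737.96

CIF value: GBP 113222.73; import duty: GBP 15737.96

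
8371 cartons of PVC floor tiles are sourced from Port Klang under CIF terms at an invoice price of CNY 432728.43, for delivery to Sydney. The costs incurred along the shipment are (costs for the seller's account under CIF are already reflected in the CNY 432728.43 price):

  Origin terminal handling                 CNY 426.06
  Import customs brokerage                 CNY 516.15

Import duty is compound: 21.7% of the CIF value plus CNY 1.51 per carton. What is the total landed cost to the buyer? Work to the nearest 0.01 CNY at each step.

CIF: the seller pays costs through ocean freight and marine insurance to the destination port.
Already in the invoice (seller's account under CIF): origin terminal — exclude.
The CIF price already equals the CIF value: 432728.43
Ad valorem component: 432728.43 × 21.7% = 93902.07
Specific component: 8371 × 1.51 = 12640.21
Import duty = 93902.07 + 12640.21 = 106542.28
Buyer bears: brokerage 516.15 + duty 106542.28 = 107058.43
Landed cost = invoice 432728.43 + 107058.43 = 539786.86

Total landed cost: CNY 539786.86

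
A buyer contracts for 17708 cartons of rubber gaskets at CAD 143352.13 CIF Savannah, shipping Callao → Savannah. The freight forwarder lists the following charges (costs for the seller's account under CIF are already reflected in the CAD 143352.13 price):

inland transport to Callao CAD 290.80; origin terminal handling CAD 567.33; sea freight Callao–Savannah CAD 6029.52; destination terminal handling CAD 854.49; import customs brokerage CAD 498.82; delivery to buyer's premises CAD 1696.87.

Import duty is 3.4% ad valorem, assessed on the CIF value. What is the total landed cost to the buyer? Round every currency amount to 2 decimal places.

Total landed cost: CAD 151276.28

CIF: the seller pays costs through ocean freight and marine insurance to the destination port.
Already in the invoice (seller's account under CIF): inland to port, origin terminal, freight — exclude.
The CIF price already equals the CIF value: 143352.13
Import duty = 143352.13 × 3.4% = 4873.97
Buyer bears: destination terminal 854.49 + brokerage 498.82 + delivery 1696.87 + duty 4873.97 = 7924.15
Landed cost = invoice 143352.13 + 7924.15 = 151276.28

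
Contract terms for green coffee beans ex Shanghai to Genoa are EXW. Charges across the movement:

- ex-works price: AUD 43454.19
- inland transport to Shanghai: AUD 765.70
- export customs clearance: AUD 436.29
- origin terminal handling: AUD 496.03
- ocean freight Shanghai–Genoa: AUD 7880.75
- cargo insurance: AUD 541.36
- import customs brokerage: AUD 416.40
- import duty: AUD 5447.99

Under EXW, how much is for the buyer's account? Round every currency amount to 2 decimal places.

EXW: the seller makes goods available at their premises; the buyer bears all onward costs.
Seller's account: goods 43454.19 = 43454.19
Buyer's account: inland to port 765.70 + export clearance 436.29 + origin terminal 496.03 + freight 7880.75 + insurance 541.36 + brokerage 416.40 + duty 5447.99 = 15984.52

Buyer's account: AUD 15984.52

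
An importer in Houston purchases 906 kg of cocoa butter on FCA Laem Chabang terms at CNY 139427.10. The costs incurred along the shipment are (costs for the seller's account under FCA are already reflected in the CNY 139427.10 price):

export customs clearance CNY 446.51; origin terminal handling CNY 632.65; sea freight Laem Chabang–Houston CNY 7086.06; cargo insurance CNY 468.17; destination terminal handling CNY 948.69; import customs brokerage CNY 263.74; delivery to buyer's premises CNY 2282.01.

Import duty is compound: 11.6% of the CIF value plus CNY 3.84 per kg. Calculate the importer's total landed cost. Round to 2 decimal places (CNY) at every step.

FCA: the seller delivers export-cleared goods to the carrier; the buyer bears costs from that point.
Already in the invoice (seller's account under FCA): export clearance — exclude.
CIF value = FCA price + origin terminal + freight + insurance = 139427.10 + 632.65 + 7086.06 + 468.17 = 147613.98
Ad valorem component: 147613.98 × 11.6% = 17123.22
Specific component: 906 × 3.84 = 3479.04
Import duty = 17123.22 + 3479.04 = 20602.26
Buyer bears: origin terminal 632.65 + freight 7086.06 + insurance 468.17 + destination terminal 948.69 + brokerage 263.74 + delivery 2282.01 + duty 20602.26 = 32283.58
Landed cost = invoice 139427.10 + 32283.58 = 171710.68

Total landed cost: CNY 171710.68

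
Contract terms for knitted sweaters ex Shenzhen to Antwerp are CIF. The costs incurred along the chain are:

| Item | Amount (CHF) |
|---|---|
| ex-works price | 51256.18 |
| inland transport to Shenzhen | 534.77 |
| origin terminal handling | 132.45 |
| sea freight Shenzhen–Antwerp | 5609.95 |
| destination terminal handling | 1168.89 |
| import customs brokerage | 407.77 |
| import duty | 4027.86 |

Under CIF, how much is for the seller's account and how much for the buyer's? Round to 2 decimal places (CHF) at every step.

Seller: CHF 57533.35; buyer: CHF 5604.52

CIF: the seller pays costs through ocean freight and marine insurance to the destination port.
Seller's account: goods 51256.18 + inland to port 534.77 + origin terminal 132.45 + freight 5609.95 = 57533.35
Buyer's account: destination terminal 1168.89 + brokerage 407.77 + duty 4027.86 = 5604.52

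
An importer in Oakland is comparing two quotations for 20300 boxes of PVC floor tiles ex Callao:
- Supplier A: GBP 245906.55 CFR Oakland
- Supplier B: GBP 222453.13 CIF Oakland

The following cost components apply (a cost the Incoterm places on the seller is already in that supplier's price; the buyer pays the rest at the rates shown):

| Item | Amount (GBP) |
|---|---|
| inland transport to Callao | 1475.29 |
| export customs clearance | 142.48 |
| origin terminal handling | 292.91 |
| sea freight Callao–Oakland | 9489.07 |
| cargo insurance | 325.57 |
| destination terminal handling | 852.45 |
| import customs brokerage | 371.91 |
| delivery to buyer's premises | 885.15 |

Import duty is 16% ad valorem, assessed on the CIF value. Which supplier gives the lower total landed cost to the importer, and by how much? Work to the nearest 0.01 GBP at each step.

Supplier B is cheaper by GBP 27583.63

Supplier A (CFR):
CIF value = CFR price + insurance = 245906.55 + 325.57 = 246232.12
Import duty = 246232.12 × 16% = 39397.14
Buyer bears (A): 325.57 + 852.45 + 371.91 + 885.15 = 2435.08
Landed cost (A) = invoice 245906.55 + 2435.08 + duty 39397.14 = 287738.77
Supplier B (CIF):
The CIF price already equals the CIF value: 222453.13
Import duty = 222453.13 × 16% = 35592.50
Buyer bears (B): 852.45 + 371.91 + 885.15 = 2109.51
Landed cost (B) = invoice 222453.13 + 2109.51 + duty 35592.50 = 260155.14
Difference = |287738.77 − 260155.14| = 27583.63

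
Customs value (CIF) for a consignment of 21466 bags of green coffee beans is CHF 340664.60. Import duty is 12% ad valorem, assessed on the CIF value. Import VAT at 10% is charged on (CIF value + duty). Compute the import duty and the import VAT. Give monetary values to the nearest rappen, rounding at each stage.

Import duty: CHF 40879.75; import VAT: CHF 38154.44

Import duty = 340664.60 × 12% = 40879.75
VAT base = CIF + duty = 340664.60 + 40879.75 = 381544.35
Import VAT = 381544.35 × 10% = 38154.44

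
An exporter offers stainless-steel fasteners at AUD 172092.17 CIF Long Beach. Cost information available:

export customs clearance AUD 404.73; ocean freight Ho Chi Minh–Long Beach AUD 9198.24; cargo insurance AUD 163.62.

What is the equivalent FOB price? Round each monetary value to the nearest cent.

Not relevant to the conversion: export clearance — on the seller under both CIF and FOB; already in the CIF price and stays in the FOB price.
From CIF to FOB, the seller no longer bears: freight, insurance.
FOB price = 172092.17 − 9198.24 − 163.62 = 162730.31

FOB price: AUD 162730.31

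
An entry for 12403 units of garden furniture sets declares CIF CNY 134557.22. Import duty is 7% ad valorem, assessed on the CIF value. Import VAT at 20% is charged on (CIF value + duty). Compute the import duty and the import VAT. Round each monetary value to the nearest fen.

Import duty = 134557.22 × 7% = 9419.01
VAT base = CIF + duty = 134557.22 + 9419.01 = 143976.23
Import VAT = 143976.23 × 20% = 28795.25

Import duty: CNY 9419.01; import VAT: CNY 28795.25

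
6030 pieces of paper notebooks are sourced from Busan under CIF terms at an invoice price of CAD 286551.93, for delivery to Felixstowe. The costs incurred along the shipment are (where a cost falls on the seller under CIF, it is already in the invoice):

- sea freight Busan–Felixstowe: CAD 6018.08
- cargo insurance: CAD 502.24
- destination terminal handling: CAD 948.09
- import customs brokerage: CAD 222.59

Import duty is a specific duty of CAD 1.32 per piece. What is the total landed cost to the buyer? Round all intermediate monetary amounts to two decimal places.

CIF: the seller pays costs through ocean freight and marine insurance to the destination port.
Already in the invoice (seller's account under CIF): freight, insurance — exclude.
The CIF price already equals the CIF value: 286551.93
Import duty = 6030 × 1.32 = 7959.60
Buyer bears: destination terminal 948.09 + brokerage 222.59 + duty 7959.60 = 9130.28
Landed cost = invoice 286551.93 + 9130.28 = 295682.21

Total landed cost: CAD 295682.21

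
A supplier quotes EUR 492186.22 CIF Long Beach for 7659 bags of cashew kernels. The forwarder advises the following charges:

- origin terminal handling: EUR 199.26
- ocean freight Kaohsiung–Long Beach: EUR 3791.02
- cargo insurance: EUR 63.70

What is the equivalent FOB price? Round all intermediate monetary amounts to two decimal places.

Not relevant to the conversion: origin terminal — on the seller under both CIF and FOB; already in the CIF price and stays in the FOB price.
From CIF to FOB, the seller no longer bears: freight, insurance.
FOB price = 492186.22 − 3791.02 − 63.70 = 488331.50

FOB price: EUR 488331.50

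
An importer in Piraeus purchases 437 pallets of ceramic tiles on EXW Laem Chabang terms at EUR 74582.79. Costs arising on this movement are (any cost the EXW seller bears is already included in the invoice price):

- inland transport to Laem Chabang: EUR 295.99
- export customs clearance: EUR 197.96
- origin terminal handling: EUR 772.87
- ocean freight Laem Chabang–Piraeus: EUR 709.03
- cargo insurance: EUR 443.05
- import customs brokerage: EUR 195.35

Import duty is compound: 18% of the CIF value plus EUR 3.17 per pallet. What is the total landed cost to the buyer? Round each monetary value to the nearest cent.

Total landed cost: EUR 92442.63

EXW: the seller makes goods available at their premises; the buyer bears all onward costs.
CIF value = EXW price + inland to port + export clearance + origin terminal + freight + insurance = 74582.79 + 295.99 + 197.96 + 772.87 + 709.03 + 443.05 = 77001.69
Ad valorem component: 77001.69 × 18% = 13860.30
Specific component: 437 × 3.17 = 1385.29
Import duty = 13860.30 + 1385.29 = 15245.59
Buyer bears: inland to port 295.99 + export clearance 197.96 + origin terminal 772.87 + freight 709.03 + insurance 443.05 + brokerage 195.35 + duty 15245.59 = 17859.84
Landed cost = invoice 74582.79 + 17859.84 = 92442.63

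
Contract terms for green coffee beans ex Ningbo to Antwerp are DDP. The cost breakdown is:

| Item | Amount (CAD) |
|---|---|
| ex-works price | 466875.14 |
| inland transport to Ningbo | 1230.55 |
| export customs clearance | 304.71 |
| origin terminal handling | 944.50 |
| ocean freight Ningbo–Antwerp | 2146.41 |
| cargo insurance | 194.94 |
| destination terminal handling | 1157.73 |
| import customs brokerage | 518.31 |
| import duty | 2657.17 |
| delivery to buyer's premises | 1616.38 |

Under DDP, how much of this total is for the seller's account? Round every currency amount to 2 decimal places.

DDP: the seller bears all costs including import duty.
Seller's account: goods 466875.14 + inland to port 1230.55 + export clearance 304.71 + origin terminal 944.50 + freight 2146.41 + insurance 194.94 + destination terminal 1157.73 + brokerage 518.31 + duty 2657.17 + delivery 1616.38 = 477645.84
Buyer's account: 0.00

Seller's account: CAD 477645.84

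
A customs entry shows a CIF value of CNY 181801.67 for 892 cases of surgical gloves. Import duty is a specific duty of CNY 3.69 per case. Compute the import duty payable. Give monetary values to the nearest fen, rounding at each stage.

Import duty: CNY 3291.48

Import duty = 892 × 3.69 = 3291.48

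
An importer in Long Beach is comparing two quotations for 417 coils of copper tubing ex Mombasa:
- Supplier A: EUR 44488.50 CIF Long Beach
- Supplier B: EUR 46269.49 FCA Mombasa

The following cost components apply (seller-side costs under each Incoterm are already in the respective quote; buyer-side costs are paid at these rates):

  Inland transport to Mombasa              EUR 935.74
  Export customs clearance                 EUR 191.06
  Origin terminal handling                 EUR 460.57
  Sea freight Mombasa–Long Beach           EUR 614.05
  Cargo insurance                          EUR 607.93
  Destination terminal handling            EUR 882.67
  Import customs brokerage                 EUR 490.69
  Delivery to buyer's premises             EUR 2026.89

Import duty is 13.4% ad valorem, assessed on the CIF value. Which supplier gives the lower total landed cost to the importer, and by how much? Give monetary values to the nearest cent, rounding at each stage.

Supplier A is cheaper by EUR 3927.65

Supplier A (CIF):
The CIF price already equals the CIF value: 44488.50
Import duty = 44488.50 × 13.4% = 5961.46
Buyer bears (A): 882.67 + 490.69 + 2026.89 = 3400.25
Landed cost (A) = invoice 44488.50 + 3400.25 + duty 5961.46 = 53850.21
Supplier B (FCA):
CIF value = FCA price + origin terminal + freight + insurance = 46269.49 + 460.57 + 614.05 + 607.93 = 47952.04
Import duty = 47952.04 × 13.4% = 6425.57
Buyer bears (B): 460.57 + 614.05 + 607.93 + 882.67 + 490.69 + 2026.89 = 5082.80
Landed cost (B) = invoice 46269.49 + 5082.80 + duty 6425.57 = 57777.86
Difference = |53850.21 − 57777.86| = 3927.65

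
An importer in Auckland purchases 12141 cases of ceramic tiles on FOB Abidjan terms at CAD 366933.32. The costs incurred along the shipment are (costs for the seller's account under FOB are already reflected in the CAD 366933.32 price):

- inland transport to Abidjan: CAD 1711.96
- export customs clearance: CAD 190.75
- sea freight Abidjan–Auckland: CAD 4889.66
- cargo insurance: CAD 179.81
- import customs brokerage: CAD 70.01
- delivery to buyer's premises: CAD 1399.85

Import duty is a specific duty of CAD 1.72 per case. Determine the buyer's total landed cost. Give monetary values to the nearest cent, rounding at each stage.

FOB: the seller bears costs until goods are on board at the origin port; the buyer bears freight, insurance and all costs thereafter.
Already in the invoice (seller's account under FOB): inland to port, export clearance — exclude.
CIF value = FOB price + freight + insurance = 366933.32 + 4889.66 + 179.81 = 372002.79
Import duty = 12141 × 1.72 = 20882.52
Buyer bears: freight 4889.66 + insurance 179.81 + brokerage 70.01 + delivery 1399.85 + duty 20882.52 = 27421.85
Landed cost = invoice 366933.32 + 27421.85 = 394355.17

Total landed cost: CAD 394355.17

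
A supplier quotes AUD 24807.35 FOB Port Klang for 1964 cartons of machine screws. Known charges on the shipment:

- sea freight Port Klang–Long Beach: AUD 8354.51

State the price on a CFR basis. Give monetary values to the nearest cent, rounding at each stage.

CFR price: AUD 33161.86

From FOB to CFR, the seller additionally bears: freight.
CFR price = 24807.35 + 8354.51 = 33161.86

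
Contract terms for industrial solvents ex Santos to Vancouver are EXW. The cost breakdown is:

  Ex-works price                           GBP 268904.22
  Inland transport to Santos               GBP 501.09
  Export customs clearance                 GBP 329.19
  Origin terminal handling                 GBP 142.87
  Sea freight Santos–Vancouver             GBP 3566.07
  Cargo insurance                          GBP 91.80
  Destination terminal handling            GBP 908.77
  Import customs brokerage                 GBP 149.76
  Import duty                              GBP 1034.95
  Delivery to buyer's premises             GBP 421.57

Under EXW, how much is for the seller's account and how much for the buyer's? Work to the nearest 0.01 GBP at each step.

EXW: the seller makes goods available at their premises; the buyer bears all onward costs.
Seller's account: goods 268904.22 = 268904.22
Buyer's account: inland to port 501.09 + export clearance 329.19 + origin terminal 142.87 + freight 3566.07 + insurance 91.80 + destination terminal 908.77 + brokerage 149.76 + duty 1034.95 + delivery 421.57 = 7146.07

Seller: GBP 268904.22; buyer: GBP 7146.07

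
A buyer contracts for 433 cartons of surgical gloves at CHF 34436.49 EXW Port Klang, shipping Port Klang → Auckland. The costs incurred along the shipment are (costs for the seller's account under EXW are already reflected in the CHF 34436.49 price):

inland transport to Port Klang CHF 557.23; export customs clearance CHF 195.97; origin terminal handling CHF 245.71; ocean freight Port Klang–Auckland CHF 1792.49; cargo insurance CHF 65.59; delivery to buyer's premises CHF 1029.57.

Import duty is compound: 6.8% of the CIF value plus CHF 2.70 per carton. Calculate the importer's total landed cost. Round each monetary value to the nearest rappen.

Total landed cost: CHF 42028.11

EXW: the seller makes goods available at their premises; the buyer bears all onward costs.
CIF value = EXW price + inland to port + export clearance + origin terminal + freight + insurance = 34436.49 + 557.23 + 195.97 + 245.71 + 1792.49 + 65.59 = 37293.48
Ad valorem component: 37293.48 × 6.8% = 2535.96
Specific component: 433 × 2.70 = 1169.10
Import duty = 2535.96 + 1169.10 = 3705.06
Buyer bears: inland to port 557.23 + export clearance 195.97 + origin terminal 245.71 + freight 1792.49 + insurance 65.59 + delivery 1029.57 + duty 3705.06 = 7591.62
Landed cost = invoice 34436.49 + 7591.62 = 42028.11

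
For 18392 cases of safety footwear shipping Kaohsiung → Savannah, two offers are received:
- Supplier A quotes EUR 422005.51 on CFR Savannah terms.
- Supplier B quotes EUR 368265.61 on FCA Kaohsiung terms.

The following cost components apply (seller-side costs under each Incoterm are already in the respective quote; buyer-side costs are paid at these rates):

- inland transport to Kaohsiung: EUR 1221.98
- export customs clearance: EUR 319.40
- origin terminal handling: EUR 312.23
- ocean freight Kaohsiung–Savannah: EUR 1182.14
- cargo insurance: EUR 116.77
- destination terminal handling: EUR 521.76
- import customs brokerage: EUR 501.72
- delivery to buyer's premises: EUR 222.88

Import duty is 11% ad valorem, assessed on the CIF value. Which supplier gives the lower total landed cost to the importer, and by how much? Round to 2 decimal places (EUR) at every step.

Supplier A (CFR):
CIF value = CFR price + insurance = 422005.51 + 116.77 = 422122.28
Import duty = 422122.28 × 11% = 46433.45
Buyer bears (A): 116.77 + 521.76 + 501.72 + 222.88 = 1363.13
Landed cost (A) = invoice 422005.51 + 1363.13 + duty 46433.45 = 469802.09
Supplier B (FCA):
CIF value = FCA price + origin terminal + freight + insurance = 368265.61 + 312.23 + 1182.14 + 116.77 = 369876.75
Import duty = 369876.75 × 11% = 40686.44
Buyer bears (B): 312.23 + 1182.14 + 116.77 + 521.76 + 501.72 + 222.88 = 2857.50
Landed cost (B) = invoice 368265.61 + 2857.50 + duty 40686.44 = 411809.55
Difference = |469802.09 − 411809.55| = 57992.54

Supplier B is cheaper by EUR 57992.54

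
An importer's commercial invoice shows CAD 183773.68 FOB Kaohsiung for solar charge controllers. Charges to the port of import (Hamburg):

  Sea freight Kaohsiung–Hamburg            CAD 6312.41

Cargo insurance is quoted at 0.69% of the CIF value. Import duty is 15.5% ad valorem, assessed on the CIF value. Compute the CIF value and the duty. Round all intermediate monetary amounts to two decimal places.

Let C be the CIF value. C = FOB price + freight + 0.69% × C
C − 0.69% × C = 183773.68 + 6312.41
0.9931 × C = 190086.09
C = 190086.09 / 0.9931 = 191406.80
Insurance premium = 0.69% × 191406.80 = 1320.71
Import duty = 191406.80 × 15.5% = 29668.05

CIF value: CAD 191406.80; import duty: CAD 29668.05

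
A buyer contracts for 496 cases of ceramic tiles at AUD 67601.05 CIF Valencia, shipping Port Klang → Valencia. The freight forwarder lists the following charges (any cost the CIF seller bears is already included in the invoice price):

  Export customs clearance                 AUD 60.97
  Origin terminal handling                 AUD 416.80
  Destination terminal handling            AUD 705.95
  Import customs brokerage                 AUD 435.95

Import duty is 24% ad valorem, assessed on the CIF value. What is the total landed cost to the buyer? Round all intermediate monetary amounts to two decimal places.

CIF: the seller pays costs through ocean freight and marine insurance to the destination port.
Already in the invoice (seller's account under CIF): export clearance, origin terminal — exclude.
The CIF price already equals the CIF value: 67601.05
Import duty = 67601.05 × 24% = 16224.25
Buyer bears: destination terminal 705.95 + brokerage 435.95 + duty 16224.25 = 17366.15
Landed cost = invoice 67601.05 + 17366.15 = 84967.20

Total landed cost: AUD 84967.20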